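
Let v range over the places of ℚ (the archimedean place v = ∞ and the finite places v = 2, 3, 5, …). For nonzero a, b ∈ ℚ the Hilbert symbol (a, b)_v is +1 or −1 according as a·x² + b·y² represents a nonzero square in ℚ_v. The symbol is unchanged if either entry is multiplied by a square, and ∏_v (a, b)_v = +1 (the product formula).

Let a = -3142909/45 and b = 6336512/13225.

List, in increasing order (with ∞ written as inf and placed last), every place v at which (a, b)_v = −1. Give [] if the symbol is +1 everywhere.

[2, 5, 11, 13]

Mod squares: a ≡ -6545, b ≡ 1547. Check v ∈ {∞, 2, 3, 5, 7, 11, 13, 17, 23}.
v=5: a=5^-1·(≡4), b=5^-2·(≡3) mod 5; (4|5)=+1, (3|5)=-1; (−1)^{-1·-2·2}·(+1)^-2·(-1)^-1 = -1.
v=∞: -6545 < 0 and 1547 > 0  ⇒  (a,b)_∞ = +1.
v=23: a=23^0·(≡5), b=23^-2·(≡6) mod 23; (5|23)=-1, (6|23)=+1; (−1)^{0·-2·11}·(-1)^-2·(+1)^0 = +1.
v=17: a=17^1·(≡6), b=17^1·(≡6) mod 17; (6|17)=-1, (6|17)=-1; (−1)^{1·1·8}·(-1)^1·(-1)^1 = +1.
v=13: a=13^0·(≡6), b=13^1·(≡7) mod 13; (6|13)=-1, (7|13)=-1; (−1)^{0·1·6}·(-1)^1·(-1)^0 = -1.
v=7: a=7^5·(≡3), b=7^1·(≡2) mod 7; (3|7)=-1, (2|7)=+1; (−1)^{5·1·3}·(-1)^1·(+1)^5 = +1.
v=2: v_2(a)=0, v_2(b)=12; units ≡ 7, 3 (mod 8); ε·ε+αω+βω = 1·1+0·1+12·0 ≡ 1  ⇒  (a,b)_2 = -1.
v=3: a=3^-2·(≡1), b=3^0·(≡2) mod 3; (1|3)=+1, (2|3)=-1; (−1)^{-2·0·1}·(+1)^0·(-1)^-2 = +1.
v=11: a=11^1·(≡6), b=11^0·(≡2) mod 11; (6|11)=-1, (2|11)=-1; (−1)^{1·0·5}·(-1)^0·(-1)^1 = -1.
Ram(-6545, 1547) = {2, 5, 11, 13}; no ℚ_2-point on the conic.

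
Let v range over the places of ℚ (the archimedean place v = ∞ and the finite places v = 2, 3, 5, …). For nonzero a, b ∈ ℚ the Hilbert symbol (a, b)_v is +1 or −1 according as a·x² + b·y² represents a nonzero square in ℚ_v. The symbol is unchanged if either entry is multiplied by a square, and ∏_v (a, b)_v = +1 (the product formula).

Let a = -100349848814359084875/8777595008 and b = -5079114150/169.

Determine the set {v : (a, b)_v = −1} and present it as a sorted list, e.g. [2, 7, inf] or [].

[23, inf]

Mod squares: a ≡ -7590, b ≡ -6. Check v ∈ {∞, 2, 3, 5, 7, 11, 13, 23}.
v=7: a=7^-4·(≡5), b=7^0·(≡2) mod 7; (5|7)=-1, (2|7)=+1; (−1)^{-4·0·3}·(-1)^0·(+1)^-4 = +1.
v=3: a=3^11·(≡2), b=3^1·(≡1) mod 3; (2|3)=-1, (1|3)=+1; (−1)^{11·1·1}·(-1)^1·(+1)^11 = +1.
v=∞: -7590 < 0 and -6 < 0  ⇒  (a,b)_∞ = -1.
v=2: v_2(a)=-7, v_2(b)=1; units ≡ 5, 5 (mod 8); ε·ε+αω+βω = 0·0+-7·1+1·1 ≡ 0  ⇒  (a,b)_2 = +1.
v=5: a=5^3·(≡2), b=5^2·(≡1) mod 5; (2|5)=-1, (1|5)=+1; (−1)^{3·2·2}·(-1)^2·(+1)^3 = +1.
v=11: a=11^3·(≡9), b=11^2·(≡1) mod 11; (9|11)=+1, (1|11)=+1; (−1)^{3·2·5}·(+1)^2·(+1)^3 = +1.
v=23: a=23^7·(≡20), b=23^4·(≡14) mod 23; (20|23)=-1, (14|23)=-1; (−1)^{7·4·11}·(-1)^4·(-1)^7 = -1.
v=13: a=13^-4·(≡5), b=13^-2·(≡7) mod 13; (5|13)=-1, (7|13)=-1; (−1)^{-4·-2·6}·(-1)^-2·(-1)^-4 = +1.
(-7590, -6 / ℚ) ramifies at {23, ∞}: a division algebra.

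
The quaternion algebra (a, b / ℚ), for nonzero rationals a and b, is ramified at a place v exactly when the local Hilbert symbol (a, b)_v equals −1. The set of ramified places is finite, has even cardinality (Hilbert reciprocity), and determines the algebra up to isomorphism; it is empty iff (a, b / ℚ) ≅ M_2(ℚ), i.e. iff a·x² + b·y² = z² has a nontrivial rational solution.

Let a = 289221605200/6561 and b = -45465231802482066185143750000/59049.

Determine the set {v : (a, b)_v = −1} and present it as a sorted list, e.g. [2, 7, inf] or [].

Mod squares: a ≡ 20677, b ≡ -84847. Check v ∈ {∞, 2, 3, 5, 7, 11, 17, 23, 29, 31}.
v=31: a=31^1·(≡10), b=31^3·(≡6) mod 31; (10|31)=+1, (6|31)=-1; (−1)^{1·3·15}·(+1)^3·(-1)^1 = +1.
v=7: a=7^0·(≡5), b=7^5·(≡3) mod 7; (5|7)=-1, (3|7)=-1; (−1)^{0·5·3}·(-1)^5·(-1)^0 = -1.
v=23: a=23^1·(≡4), b=23^3·(≡17) mod 23; (4|23)=+1, (17|23)=-1; (−1)^{1·3·11}·(+1)^3·(-1)^1 = +1.
v=2: v_2(a)=4, v_2(b)=4; units ≡ 5, 1 (mod 8); ε·ε+αω+βω = 0·0+4·0+4·1 ≡ 0  ⇒  (a,b)_2 = +1.
v=∞: 20677 > 0 and -84847 < 0  ⇒  (a,b)_∞ = +1.
v=11: a=11^2·(≡6), b=11^0·(≡8) mod 11; (6|11)=-1, (8|11)=-1; (−1)^{2·0·5}·(-1)^0·(-1)^2 = +1.
v=29: a=29^1·(≡19), b=29^2·(≡24) mod 29; (19|29)=-1, (24|29)=+1; (−1)^{1·2·14}·(-1)^2·(+1)^1 = +1.
v=3: a=3^-8·(≡1), b=3^-10·(≡2) mod 3; (1|3)=+1, (2|3)=-1; (−1)^{-8·-10·1}·(+1)^-10·(-1)^-8 = +1.
v=17: a=17^2·(≡12), b=17^5·(≡11) mod 17; (12|17)=-1, (11|17)=-1; (−1)^{2·5·8}·(-1)^5·(-1)^2 = -1.
v=5: a=5^2·(≡3), b=5^8·(≡3) mod 5; (3|5)=-1, (3|5)=-1; (−1)^{2·8·2}·(-1)^8·(-1)^2 = +1.
|Ram(20677, -84847)| = 2, even; anisotropic at {7, 17}.

[7, 17]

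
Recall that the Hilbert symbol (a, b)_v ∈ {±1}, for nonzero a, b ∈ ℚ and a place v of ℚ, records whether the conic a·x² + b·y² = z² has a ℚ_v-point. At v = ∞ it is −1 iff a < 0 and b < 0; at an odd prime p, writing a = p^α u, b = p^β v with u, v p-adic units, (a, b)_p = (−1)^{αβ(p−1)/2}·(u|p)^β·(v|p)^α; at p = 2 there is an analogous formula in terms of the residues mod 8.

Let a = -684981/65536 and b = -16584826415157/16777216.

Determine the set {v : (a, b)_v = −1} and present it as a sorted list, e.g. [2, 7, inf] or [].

Mod squares: a ≡ -629, b ≡ -4277. Check v ∈ {∞, 2, 3, 7, 11, 13, 17, 37, 47}.
v=17: a=17^1·(≡14), b=17^2·(≡6) mod 17; (14|17)=-1, (6|17)=-1; (−1)^{1·2·8}·(-1)^2·(-1)^1 = -1.
v=7: a=7^0·(≡2), b=7^1·(≡5) mod 7; (2|7)=+1, (5|7)=-1; (−1)^{0·1·3}·(+1)^1·(-1)^0 = +1.
v=3: a=3^2·(≡1), b=3^4·(≡1) mod 3; (1|3)=+1, (1|3)=+1; (−1)^{2·4·1}·(+1)^4·(+1)^2 = +1.
v=2: v_2(a)=-16, v_2(b)=-24; units ≡ 3, 3 (mod 8); ε·ε+αω+βω = 1·1+-16·1+-24·1 ≡ 1  ⇒  (a,b)_2 = -1.
v=∞: -629 < 0 and -4277 < 0  ⇒  (a,b)_∞ = -1.
v=11: a=11^2·(≡9), b=11^2·(≡2) mod 11; (9|11)=+1, (2|11)=-1; (−1)^{2·2·5}·(+1)^2·(-1)^2 = +1.
v=47: a=47^0·(≡39), b=47^1·(≡24) mod 47; (39|47)=-1, (24|47)=+1; (−1)^{0·1·23}·(-1)^1·(+1)^0 = -1.
v=37: a=37^1·(≡15), b=37^2·(≡5) mod 37; (15|37)=-1, (5|37)=-1; (−1)^{1·2·18}·(-1)^2·(-1)^1 = -1.
v=13: a=13^0·(≡5), b=13^1·(≡9) mod 13; (5|13)=-1, (9|13)=+1; (−1)^{0·1·6}·(-1)^1·(+1)^0 = -1.
Ram(-629, -4277) = {2, 13, 17, 37, 47, ∞}; no ℚ_2-point on the conic.

[2, 13, 17, 37, 47, inf]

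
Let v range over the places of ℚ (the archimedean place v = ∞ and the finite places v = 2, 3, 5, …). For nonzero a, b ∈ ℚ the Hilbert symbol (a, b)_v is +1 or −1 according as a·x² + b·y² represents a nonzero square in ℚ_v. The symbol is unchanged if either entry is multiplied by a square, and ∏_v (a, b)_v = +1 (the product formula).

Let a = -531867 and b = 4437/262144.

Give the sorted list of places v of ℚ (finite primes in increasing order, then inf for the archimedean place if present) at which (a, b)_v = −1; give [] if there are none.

[7, 17, 19, 43]

(a, b) ≡ (-531867, 493) mod (ℚ^×)²; places V = {2, 3, 7, 17, 19, 29, 31, 43, ∞}.
(a,b)_7: α=1, u≡4; β=0, v≡6 (mod 7); (4|7)=+1, (6|7)=-1; sign (−1)^0·+1^0·-1^1 = -1.
(a,b)_31: α=1, u≡17; β=0, v≡16 (mod 31); (17|31)=-1, (16|31)=+1; sign (−1)^0·-1^0·+1^1 = +1.
(a,b)_2: α=0, β=-18; u≡5, v≡5 (mod 8); ε(u)ε(v)=0·0, αω(v)=0·1, βω(u)=-18·1; sum ≡ 0  ⇒  +1.
(a,b)_29: α=0, u≡22; β=1, v≡14 (mod 29); (22|29)=+1, (14|29)=-1; sign (−1)^0·+1^1·-1^0 = +1.
(a,b)_19: α=1, u≡13; β=0, v≡10 (mod 19); (13|19)=-1, (10|19)=-1; sign (−1)^0·-1^0·-1^1 = -1.
(a,b)_17: α=0, u≡12; β=1, v≡10 (mod 17); (12|17)=-1, (10|17)=-1; sign (−1)^0·-1^1·-1^0 = -1.
(a,b)_3: α=1, u≡2; β=2, v≡1 (mod 3); (2|3)=-1, (1|3)=+1; sign (−1)^0·-1^2·+1^1 = +1.
(a,b)_∞: sgn(-531867)=−, sgn(493)=+, so +1.
(a,b)_43: α=1, u≡15; β=0, v≡22 (mod 43); (15|43)=+1, (22|43)=-1; sign (−1)^0·+1^0·-1^1 = -1.
|Ram(-531867, 493)| = 4, even; anisotropic at {7, 17, 19, 43}.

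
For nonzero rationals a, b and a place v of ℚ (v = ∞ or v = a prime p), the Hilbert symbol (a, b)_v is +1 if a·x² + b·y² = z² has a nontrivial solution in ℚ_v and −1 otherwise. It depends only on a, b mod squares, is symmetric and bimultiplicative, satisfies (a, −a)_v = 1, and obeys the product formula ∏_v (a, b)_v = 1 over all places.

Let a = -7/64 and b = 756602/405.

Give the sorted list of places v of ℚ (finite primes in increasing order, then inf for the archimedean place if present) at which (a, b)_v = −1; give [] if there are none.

[5, 17]

(a, b) ≡ (-7, 13090) mod (ℚ^×)²; places V = {2, 3, 5, 7, 11, 17, ∞}.
(a,b)_17: α=0, u≡6; β=3, v≡11 (mod 17); (6|17)=-1, (11|17)=-1; sign (−1)^0·-1^3·-1^0 = -1.
(a,b)_∞: sgn(-7)=−, sgn(13090)=+, so +1.
(a,b)_11: α=0, u≡9; β=1, v≡6 (mod 11); (9|11)=+1, (6|11)=-1; sign (−1)^0·+1^1·-1^0 = +1.
(a,b)_5: α=0, u≡2; β=-1, v≡2 (mod 5); (2|5)=-1, (2|5)=-1; sign (−1)^0·-1^-1·-1^0 = -1.
(a,b)_7: α=1, u≡6; β=1, v≡1 (mod 7); (6|7)=-1, (1|7)=+1; sign (−1)^1·-1^1·+1^1 = +1.
(a,b)_3: α=0, u≡2; β=-4, v≡1 (mod 3); (2|3)=-1, (1|3)=+1; sign (−1)^0·-1^-4·+1^0 = +1.
(a,b)_2: α=-6, β=1; u≡1, v≡1 (mod 8); ε(u)ε(v)=0·0, αω(v)=-6·0, βω(u)=1·0; sum ≡ 0  ⇒  +1.
|Ram(-7, 13090)| = 2, even; anisotropic at {5, 17}.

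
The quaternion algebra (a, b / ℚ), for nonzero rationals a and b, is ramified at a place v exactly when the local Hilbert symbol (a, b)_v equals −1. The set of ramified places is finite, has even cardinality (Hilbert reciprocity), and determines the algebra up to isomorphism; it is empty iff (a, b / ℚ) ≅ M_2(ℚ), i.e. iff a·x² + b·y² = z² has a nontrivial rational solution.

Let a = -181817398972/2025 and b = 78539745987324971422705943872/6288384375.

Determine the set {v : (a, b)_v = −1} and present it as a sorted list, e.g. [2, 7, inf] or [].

Mod squares: a ≡ -703, b ≡ 555. Check v ∈ {∞, 2, 3, 5, 7, 11, 13, 17, 19, 29, 37, 43}.
v=13: a=13^0·(≡9), b=13^-2·(≡10) mod 13; (9|13)=+1, (10|13)=+1; (−1)^{0·-2·6}·(+1)^-2·(+1)^0 = +1.
v=3: a=3^-4·(≡2), b=3^-5·(≡2) mod 3; (2|3)=-1, (2|3)=-1; (−1)^{-4·-5·1}·(-1)^-5·(-1)^-4 = -1.
v=43: a=43^2·(≡22), b=43^6·(≡27) mod 43; (22|43)=-1, (27|43)=-1; (−1)^{2·6·21}·(-1)^6·(-1)^2 = +1.
v=37: a=37^1·(≡14), b=37^3·(≡29) mod 37; (14|37)=-1, (29|37)=-1; (−1)^{1·3·18}·(-1)^3·(-1)^1 = +1.
v=7: a=7^0·(≡4), b=7^-2·(≡1) mod 7; (4|7)=+1, (1|7)=+1; (−1)^{0·-2·3}·(+1)^-2·(+1)^0 = +1.
v=∞: -703 < 0 and 555 > 0  ⇒  (a,b)_∞ = +1.
v=11: a=11^2·(≡1), b=11^2·(≡1) mod 11; (1|11)=+1, (1|11)=+1; (−1)^{2·2·5}·(+1)^2·(+1)^2 = +1.
v=29: a=29^0·(≡22), b=29^2·(≡22) mod 29; (22|29)=+1, (22|29)=+1; (−1)^{0·2·14}·(+1)^2·(+1)^0 = +1.
v=2: v_2(a)=2, v_2(b)=6; units ≡ 1, 3 (mod 8); ε·ε+αω+βω = 0·1+2·1+6·0 ≡ 0  ⇒  (a,b)_2 = +1.
v=5: a=5^-2·(≡3), b=5^-5·(≡4) mod 5; (3|5)=-1, (4|5)=+1; (−1)^{-2·-5·2}·(-1)^-5·(+1)^-2 = -1.
v=17: a=17^2·(≡11), b=17^2·(≡11) mod 17; (11|17)=-1, (11|17)=-1; (−1)^{2·2·8}·(-1)^2·(-1)^2 = +1.
v=19: a=19^1·(≡11), b=19^4·(≡16) mod 19; (11|19)=+1, (16|19)=+1; (−1)^{1·4·9}·(+1)^4·(+1)^1 = +1.
Ram(-703, 555) = {3, 5}; no ℚ_3-point on the conic.

[3, 5]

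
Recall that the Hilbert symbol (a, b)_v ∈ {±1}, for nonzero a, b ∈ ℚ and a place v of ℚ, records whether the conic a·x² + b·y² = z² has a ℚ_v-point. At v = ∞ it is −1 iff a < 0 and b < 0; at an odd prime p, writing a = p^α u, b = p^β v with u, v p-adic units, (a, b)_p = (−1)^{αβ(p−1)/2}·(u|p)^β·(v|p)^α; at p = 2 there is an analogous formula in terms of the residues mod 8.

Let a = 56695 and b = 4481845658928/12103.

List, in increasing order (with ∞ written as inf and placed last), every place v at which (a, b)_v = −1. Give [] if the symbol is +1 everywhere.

[13, 19]

(a, b) ≡ (56695, 164749) mod (ℚ^×)²; places V = {2, 3, 5, 7, 11, 13, 17, 19, 23, 29, ∞}.
(a,b)_29: α=1, u≡12; β=1, v≡26 (mod 29); (12|29)=-1, (26|29)=-1; sign (−1)^0·-1^1·-1^1 = +1.
(a,b)_13: α=0, u≡2; β=-1, v≡5 (mod 13); (2|13)=-1, (5|13)=-1; sign (−1)^0·-1^-1·-1^0 = -1.
(a,b)_7: α=0, u≡2; β=-2, v≡4 (mod 7); (2|7)=+1, (4|7)=+1; sign (−1)^0·+1^-2·+1^0 = +1.
(a,b)_∞: sgn(56695)=+, sgn(164749)=+, so +1.
(a,b)_17: α=1, u≡3; β=0, v≡1 (mod 17); (3|17)=-1, (1|17)=+1; sign (−1)^0·-1^0·+1^1 = +1.
(a,b)_23: α=1, u≡4; β=3, v≡15 (mod 23); (4|23)=+1, (15|23)=-1; sign (−1)^1·+1^3·-1^1 = +1.
(a,b)_2: α=0, β=4; u≡7, v≡5 (mod 8); ε(u)ε(v)=1·0, αω(v)=0·1, βω(u)=4·0; sum ≡ 0  ⇒  +1.
(a,b)_19: α=0, u≡18; β=-1, v≡11 (mod 19); (18|19)=-1, (11|19)=+1; sign (−1)^0·-1^-1·+1^0 = -1.
(a,b)_11: α=0, u≡1; β=2, v≡7 (mod 11); (1|11)=+1, (7|11)=-1; sign (−1)^0·+1^2·-1^0 = +1.
(a,b)_5: α=1, u≡4; β=0, v≡1 (mod 5); (4|5)=+1, (1|5)=+1; sign (−1)^0·+1^0·+1^1 = +1.
(a,b)_3: α=0, u≡1; β=8, v≡1 (mod 3); (1|3)=+1, (1|3)=+1; sign (−1)^0·+1^8·+1^0 = +1.
Ram(56695, 164749) = {13, 19}; no ℚ_13-point on the conic.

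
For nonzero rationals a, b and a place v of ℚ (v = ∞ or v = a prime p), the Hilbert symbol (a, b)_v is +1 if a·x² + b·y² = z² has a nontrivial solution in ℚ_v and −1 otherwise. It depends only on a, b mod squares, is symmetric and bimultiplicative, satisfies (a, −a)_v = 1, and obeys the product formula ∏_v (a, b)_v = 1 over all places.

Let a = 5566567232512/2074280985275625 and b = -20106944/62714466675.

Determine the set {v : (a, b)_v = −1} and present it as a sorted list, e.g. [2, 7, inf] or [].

(a, b) ≡ (13, -33) mod (ℚ^×)²; places V = {2, 3, 5, 7, 11, 13, 17, ∞}.
(a,b)_5: α=-4, u≡2; β=-2, v≡3 (mod 5); (2|5)=-1, (3|5)=-1; sign (−1)^0·-1^-2·-1^-4 = +1.
(a,b)_7: α=-4, u≡6; β=-2, v≡2 (mod 7); (6|7)=-1, (2|7)=+1; sign (−1)^0·-1^-2·+1^-4 = +1.
(a,b)_2: α=10, β=6; u≡5, v≡7 (mod 8); ε(u)ε(v)=0·1, αω(v)=10·0, βω(u)=6·1; sum ≡ 0  ⇒  +1.
(a,b)_17: α=-2, u≡2; β=-2, v≡16 (mod 17); (2|17)=+1, (16|17)=+1; sign (−1)^0·+1^-2·+1^-2 = +1.
(a,b)_11: α=4, u≡2; β=1, v≡7 (mod 11); (2|11)=-1, (7|11)=-1; sign (−1)^0·-1^1·-1^4 = -1.
(a,b)_13: α=5, u≡12; β=4, v≡8 (mod 13); (12|13)=+1, (8|13)=-1; sign (−1)^0·+1^4·-1^5 = -1.
(a,b)_∞: sgn(13)=+, sgn(-33)=−, so +1.
(a,b)_3: α=-14, u≡1; β=-11, v≡1 (mod 3); (1|3)=+1, (1|3)=+1; sign (−1)^0·+1^-11·+1^-14 = +1.
Ram(13, -33) = {11, 13}; no ℚ_11-point on the conic.

[11, 13]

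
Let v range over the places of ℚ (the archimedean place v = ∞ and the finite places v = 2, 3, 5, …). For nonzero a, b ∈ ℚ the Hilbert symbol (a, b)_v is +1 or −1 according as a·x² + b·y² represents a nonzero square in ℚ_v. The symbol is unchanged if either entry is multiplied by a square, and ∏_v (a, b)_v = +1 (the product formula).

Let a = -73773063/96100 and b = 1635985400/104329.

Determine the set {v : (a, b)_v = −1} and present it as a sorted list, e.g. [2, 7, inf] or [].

[7, 41]

Mod squares: a ≡ -287, b ≡ 14. Check v ∈ {∞, 2, 3, 5, 7, 13, 17, 19, 23, 31, 41, 47}.
v=23: a=23^0·(≡2), b=23^2·(≡20) mod 23; (2|23)=+1, (20|23)=-1; (−1)^{0·2·11}·(+1)^2·(-1)^0 = +1.
v=2: v_2(a)=-2, v_2(b)=3; units ≡ 1, 7 (mod 8); ε·ε+αω+βω = 0·1+-2·0+3·0 ≡ 0  ⇒  (a,b)_2 = +1.
v=47: a=47^0·(≡2), b=47^2·(≡28) mod 47; (2|47)=+1, (28|47)=+1; (−1)^{0·2·23}·(+1)^2·(+1)^0 = +1.
v=5: a=5^-2·(≡3), b=5^2·(≡4) mod 5; (3|5)=-1, (4|5)=+1; (−1)^{-2·2·2}·(-1)^2·(+1)^-2 = +1.
v=∞: -287 < 0 and 14 > 0  ⇒  (a,b)_∞ = +1.
v=3: a=3^2·(≡1), b=3^0·(≡2) mod 3; (1|3)=+1, (2|3)=-1; (−1)^{2·0·1}·(+1)^0·(-1)^2 = +1.
v=19: a=19^0·(≡17), b=19^-2·(≡13) mod 19; (17|19)=+1, (13|19)=-1; (−1)^{0·-2·9}·(+1)^-2·(-1)^0 = +1.
v=7: a=7^1·(≡4), b=7^1·(≡1) mod 7; (4|7)=+1, (1|7)=+1; (−1)^{1·1·3}·(+1)^1·(+1)^1 = -1.
v=41: a=41^1·(≡35), b=41^0·(≡13) mod 41; (35|41)=-1, (13|41)=-1; (−1)^{1·0·20}·(-1)^0·(-1)^1 = -1.
v=13: a=13^4·(≡1), b=13^0·(≡9) mod 13; (1|13)=+1, (9|13)=+1; (−1)^{4·0·6}·(+1)^0·(+1)^4 = +1.
v=31: a=31^-2·(≡30), b=31^0·(≡19) mod 31; (30|31)=-1, (19|31)=+1; (−1)^{-2·0·15}·(-1)^0·(+1)^-2 = +1.
v=17: a=17^0·(≡16), b=17^-2·(≡14) mod 17; (16|17)=+1, (14|17)=-1; (−1)^{0·-2·8}·(+1)^-2·(-1)^0 = +1.
(-287, 14 / ℚ) ramifies at {7, 41}: a division algebra.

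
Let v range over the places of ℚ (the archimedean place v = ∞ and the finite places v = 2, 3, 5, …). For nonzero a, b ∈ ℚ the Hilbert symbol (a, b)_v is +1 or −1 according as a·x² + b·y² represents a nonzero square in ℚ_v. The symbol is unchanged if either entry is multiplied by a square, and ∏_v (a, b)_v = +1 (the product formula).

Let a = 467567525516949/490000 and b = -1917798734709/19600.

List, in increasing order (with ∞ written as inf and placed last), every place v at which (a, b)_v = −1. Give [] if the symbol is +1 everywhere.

[3, 19]

Mod squares: a ≡ 14421, b ≡ -429. Check v ∈ {∞, 2, 3, 5, 7, 11, 13, 17, 19, 23}.
v=17: a=17^0·(≡10), b=17^2·(≡8) mod 17; (10|17)=-1, (8|17)=+1; (−1)^{0·2·8}·(-1)^2·(+1)^0 = +1.
v=7: a=7^-2·(≡1), b=7^-2·(≡3) mod 7; (1|7)=+1, (3|7)=-1; (−1)^{-2·-2·3}·(+1)^-2·(-1)^-2 = +1.
v=∞: 14421 > 0 and -429 < 0  ⇒  (a,b)_∞ = +1.
v=2: v_2(a)=-4, v_2(b)=-4; units ≡ 5, 3 (mod 8); ε·ε+αω+βω = 0·1+-4·1+-4·1 ≡ 0  ⇒  (a,b)_2 = +1.
v=5: a=5^-4·(≡1), b=5^-2·(≡4) mod 5; (1|5)=+1, (4|5)=+1; (−1)^{-4·-2·2}·(+1)^-2·(+1)^-4 = +1.
v=3: a=3^13·(≡1), b=3^5·(≡1) mod 3; (1|3)=+1, (1|3)=+1; (−1)^{13·5·1}·(+1)^5·(+1)^13 = -1.
v=23: a=23^1·(≡12), b=23^2·(≡1) mod 23; (12|23)=+1, (1|23)=+1; (−1)^{1·2·11}·(+1)^2·(+1)^1 = +1.
v=11: a=11^1·(≡2), b=11^1·(≡5) mod 11; (2|11)=-1, (5|11)=+1; (−1)^{1·1·5}·(-1)^1·(+1)^1 = +1.
v=13: a=13^2·(≡10), b=13^1·(≡7) mod 13; (10|13)=+1, (7|13)=-1; (−1)^{2·1·6}·(+1)^1·(-1)^2 = +1.
v=19: a=19^3·(≡13), b=19^2·(≡3) mod 19; (13|19)=-1, (3|19)=-1; (−1)^{3·2·9}·(-1)^2·(-1)^3 = -1.
Ram(14421, -429) = {3, 19}; no ℚ_3-point on the conic.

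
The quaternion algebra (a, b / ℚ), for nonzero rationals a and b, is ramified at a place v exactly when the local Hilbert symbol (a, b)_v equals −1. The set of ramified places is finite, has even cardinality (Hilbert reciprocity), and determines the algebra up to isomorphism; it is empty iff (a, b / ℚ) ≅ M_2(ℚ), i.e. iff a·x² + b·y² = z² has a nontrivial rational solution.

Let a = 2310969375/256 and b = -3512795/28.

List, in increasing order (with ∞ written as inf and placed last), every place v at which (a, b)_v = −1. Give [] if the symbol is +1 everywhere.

(a, b) ≡ (2431, -85085) mod (ℚ^×)²; places V = {2, 3, 5, 7, 11, 13, 17, ∞}.
(a,b)_3: α=2, u≡1; β=0, v≡1 (mod 3); (1|3)=+1, (1|3)=+1; sign (−1)^0·+1^0·+1^2 = +1.
(a,b)_13: α=3, u≡5; β=1, v≡8 (mod 13); (5|13)=-1, (8|13)=-1; sign (−1)^0·-1^1·-1^3 = +1.
(a,b)_17: α=1, u≡14; β=3, v≡3 (mod 17); (14|17)=-1, (3|17)=-1; sign (−1)^0·-1^3·-1^1 = +1.
(a,b)_2: α=-8, β=-2; u≡7, v≡3 (mod 8); ε(u)ε(v)=1·1, αω(v)=-8·1, βω(u)=-2·0; sum ≡ 1  ⇒  -1.
(a,b)_7: α=0, u≡2; β=-1, v≡2 (mod 7); (2|7)=+1, (2|7)=+1; sign (−1)^0·+1^-1·+1^0 = +1.
(a,b)_11: α=1, u≡9; β=1, v≡3 (mod 11); (9|11)=+1, (3|11)=+1; sign (−1)^1·+1^1·+1^1 = -1.
(a,b)_∞: sgn(2431)=+, sgn(-85085)=−, so +1.
(a,b)_5: α=4, u≡1; β=1, v≡2 (mod 5); (1|5)=+1, (2|5)=-1; sign (−1)^0·+1^1·-1^4 = +1.
Ram(2431, -85085) = {2, 11}; no ℚ_2-point on the conic.

[2, 11]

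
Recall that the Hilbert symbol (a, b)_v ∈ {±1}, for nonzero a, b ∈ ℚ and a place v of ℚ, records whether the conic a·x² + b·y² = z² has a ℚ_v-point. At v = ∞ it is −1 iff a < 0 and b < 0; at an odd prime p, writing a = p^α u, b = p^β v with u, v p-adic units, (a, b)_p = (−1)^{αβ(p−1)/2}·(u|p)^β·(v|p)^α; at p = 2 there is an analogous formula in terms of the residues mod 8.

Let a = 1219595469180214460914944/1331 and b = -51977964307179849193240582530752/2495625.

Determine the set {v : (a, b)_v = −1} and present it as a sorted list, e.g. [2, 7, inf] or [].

Mod squares: a ≡ 385671, b ≡ -2683219539. Check v ∈ {∞, 2, 3, 5, 7, 11, 13, 19, 29, 31, 37, 41}.
v=3: a=3^5·(≡1), b=3^-1·(≡2) mod 3; (1|3)=+1, (2|3)=-1; (−1)^{5·-1·1}·(+1)^-1·(-1)^5 = +1.
v=13: a=13^1·(≡4), b=13^1·(≡3) mod 13; (4|13)=+1, (3|13)=+1; (−1)^{1·1·6}·(+1)^1·(+1)^1 = +1.
v=41: a=41^2·(≡37), b=41^3·(≡14) mod 41; (37|41)=+1, (14|41)=-1; (−1)^{2·3·20}·(+1)^3·(-1)^2 = +1.
v=37: a=37^2·(≡31), b=37^3·(≡19) mod 37; (31|37)=-1, (19|37)=-1; (−1)^{2·3·18}·(-1)^3·(-1)^2 = -1.
v=5: a=5^0·(≡4), b=5^-4·(≡1) mod 5; (4|5)=+1, (1|5)=+1; (−1)^{0·-4·2}·(+1)^-4·(+1)^0 = +1.
v=11: a=11^-3·(≡1), b=11^-3·(≡10) mod 11; (1|11)=+1, (10|11)=-1; (−1)^{-3·-3·5}·(+1)^-3·(-1)^-3 = +1.
v=31: a=31^1·(≡19), b=31^3·(≡17) mod 31; (19|31)=+1, (17|31)=-1; (−1)^{1·3·15}·(+1)^3·(-1)^1 = +1.
v=19: a=19^2·(≡6), b=19^5·(≡6) mod 19; (6|19)=+1, (6|19)=+1; (−1)^{2·5·9}·(+1)^5·(+1)^2 = +1.
v=29: a=29^3·(≡12), b=29^4·(≡7) mod 29; (12|29)=-1, (7|29)=+1; (−1)^{3·4·14}·(-1)^4·(+1)^3 = +1.
v=∞: 385671 > 0 and -2683219539 < 0  ⇒  (a,b)_∞ = +1.
v=7: a=7^4·(≡6), b=7^3·(≡4) mod 7; (6|7)=-1, (4|7)=+1; (−1)^{4·3·3}·(-1)^3·(+1)^4 = -1.
v=2: v_2(a)=8, v_2(b)=6; units ≡ 7, 5 (mod 8); ε·ε+αω+βω = 1·0+8·1+6·0 ≡ 0  ⇒  (a,b)_2 = +1.
(385671, -2683219539 / ℚ) ramifies at {7, 37}: a division algebra.

[7, 37]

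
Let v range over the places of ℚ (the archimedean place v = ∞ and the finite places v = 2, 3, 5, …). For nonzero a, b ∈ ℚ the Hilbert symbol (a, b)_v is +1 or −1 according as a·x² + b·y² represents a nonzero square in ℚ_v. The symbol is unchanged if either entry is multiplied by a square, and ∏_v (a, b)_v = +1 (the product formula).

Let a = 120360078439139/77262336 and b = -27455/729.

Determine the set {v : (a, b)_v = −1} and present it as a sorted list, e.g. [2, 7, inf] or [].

(a, b) ≡ (506, -95) mod (ℚ^×)²; places V = {2, 3, 5, 7, 11, 17, 19, 23, ∞}.
(a,b)_17: α=2, u≡13; β=2, v≡5 (mod 17); (13|17)=+1, (5|17)=-1; sign (−1)^0·+1^2·-1^2 = +1.
(a,b)_2: α=-9, β=0; u≡5, v≡1 (mod 8); ε(u)ε(v)=0·0, αω(v)=-9·0, βω(u)=0·1; sum ≡ 0  ⇒  +1.
(a,b)_3: α=-8, u≡2; β=-6, v≡1 (mod 3); (2|3)=-1, (1|3)=+1; sign (−1)^0·-1^-6·+1^-8 = +1.
(a,b)_7: α=4, u≡1; β=0, v≡6 (mod 7); (1|7)=+1, (6|7)=-1; sign (−1)^0·+1^0·-1^4 = +1.
(a,b)_5: α=0, u≡4; β=1, v≡1 (mod 5); (4|5)=+1, (1|5)=+1; sign (−1)^0·+1^1·+1^0 = +1.
(a,b)_11: α=3, u≡10; β=0, v≡4 (mod 11); (10|11)=-1, (4|11)=+1; sign (−1)^0·-1^0·+1^3 = +1.
(a,b)_∞: sgn(506)=+, sgn(-95)=−, so +1.
(a,b)_19: α=4, u≡2; β=1, v≡8 (mod 19); (2|19)=-1, (8|19)=-1; sign (−1)^0·-1^1·-1^4 = -1.
(a,b)_23: α=-1, u≡11; β=0, v≡22 (mod 23); (11|23)=-1, (22|23)=-1; sign (−1)^0·-1^0·-1^-1 = -1.
Ram(506, -95) = {19, 23}; no ℚ_19-point on the conic.

[19, 23]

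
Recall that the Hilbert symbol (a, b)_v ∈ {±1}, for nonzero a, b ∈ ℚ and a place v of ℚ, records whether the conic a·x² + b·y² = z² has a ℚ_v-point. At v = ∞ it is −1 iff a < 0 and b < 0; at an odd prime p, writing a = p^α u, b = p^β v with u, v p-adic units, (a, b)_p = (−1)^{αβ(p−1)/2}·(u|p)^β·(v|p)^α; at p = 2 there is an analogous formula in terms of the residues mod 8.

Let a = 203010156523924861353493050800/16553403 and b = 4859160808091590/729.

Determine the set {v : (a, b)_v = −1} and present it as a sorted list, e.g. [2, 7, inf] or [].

[7, 11]

(a, b) ≡ (4641, 24310) mod (ℚ^×)²; places V = {2, 3, 5, 7, 11, 13, 17, 29, 31, ∞}.
(a,b)_11: α=2, u≡8; β=1, v≡7 (mod 11); (8|11)=-1, (7|11)=-1; sign (−1)^0·-1^1·-1^2 = -1.
(a,b)_29: α=-2, u≡23; β=0, v≡26 (mod 29); (23|29)=+1, (26|29)=-1; sign (−1)^0·+1^0·-1^-2 = +1.
(a,b)_3: α=-9, u≡2; β=-6, v≡1 (mod 3); (2|3)=-1, (1|3)=+1; sign (−1)^0·-1^-6·+1^-9 = +1.
(a,b)_∞: sgn(4641)=+, sgn(24310)=+, so +1.
(a,b)_31: α=2, u≡13; β=0, v≡12 (mod 31); (13|31)=-1, (12|31)=-1; sign (−1)^0·-1^0·-1^2 = +1.
(a,b)_13: α=5, u≡6; β=3, v≡6 (mod 13); (6|13)=-1, (6|13)=-1; sign (−1)^0·-1^3·-1^5 = +1.
(a,b)_2: α=4, β=1; u≡1, v≡3 (mod 8); ε(u)ε(v)=0·1, αω(v)=4·1, βω(u)=1·0; sum ≡ 0  ⇒  +1.
(a,b)_5: α=2, u≡4; β=1, v≡2 (mod 5); (4|5)=+1, (2|5)=-1; sign (−1)^0·+1^1·-1^2 = +1.
(a,b)_17: α=11, u≡13; β=7, v≡15 (mod 17); (13|17)=+1, (15|17)=+1; sign (−1)^0·+1^7·+1^11 = +1.
(a,b)_7: α=3, u≡6; β=2, v≡6 (mod 7); (6|7)=-1, (6|7)=-1; sign (−1)^0·-1^2·-1^3 = -1.
(4641, 24310 / ℚ) ramifies at {7, 11}: a division algebra.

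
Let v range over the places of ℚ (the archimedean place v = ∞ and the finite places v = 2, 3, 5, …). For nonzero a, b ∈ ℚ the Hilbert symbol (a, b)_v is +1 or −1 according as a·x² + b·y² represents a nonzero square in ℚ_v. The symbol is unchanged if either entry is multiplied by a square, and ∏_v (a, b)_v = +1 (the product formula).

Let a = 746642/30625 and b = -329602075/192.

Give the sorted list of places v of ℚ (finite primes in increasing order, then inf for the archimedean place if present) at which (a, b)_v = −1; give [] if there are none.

(a, b) ≡ (2, -23529) mod (ℚ^×)²; places V = {2, 3, 5, 7, 11, 13, 23, 31, 41, 47, ∞}.
(a,b)_∞: sgn(2)=+, sgn(-23529)=−, so +1.
(a,b)_7: α=-2, u≡4; β=0, v≡3 (mod 7); (4|7)=+1, (3|7)=-1; sign (−1)^0·+1^0·-1^-2 = +1.
(a,b)_2: α=1, β=-6; u≡1, v≡7 (mod 8); ε(u)ε(v)=0·1, αω(v)=1·0, βω(u)=-6·0; sum ≡ 0  ⇒  +1.
(a,b)_41: α=0, u≡25; β=2, v≡1 (mod 41); (25|41)=+1, (1|41)=+1; sign (−1)^0·+1^2·+1^0 = +1.
(a,b)_31: α=0, u≡8; β=1, v≡4 (mod 31); (8|31)=+1, (4|31)=+1; sign (−1)^0·+1^1·+1^0 = +1.
(a,b)_23: α=0, u≡9; β=1, v≡2 (mod 23); (9|23)=+1, (2|23)=+1; sign (−1)^0·+1^1·+1^0 = +1.
(a,b)_5: α=-4, u≡3; β=2, v≡1 (mod 5); (3|5)=-1, (1|5)=+1; sign (−1)^0·-1^2·+1^-4 = +1.
(a,b)_3: α=0, u≡2; β=-1, v≡2 (mod 3); (2|3)=-1, (2|3)=-1; sign (−1)^0·-1^-1·-1^0 = -1.
(a,b)_13: α=2, u≡5; β=0, v≡12 (mod 13); (5|13)=-1, (12|13)=+1; sign (−1)^0·-1^0·+1^2 = +1.
(a,b)_47: α=2, u≡2; β=0, v≡34 (mod 47); (2|47)=+1, (34|47)=+1; sign (−1)^0·+1^0·+1^2 = +1.
(a,b)_11: α=0, u≡6; β=1, v≡2 (mod 11); (6|11)=-1, (2|11)=-1; sign (−1)^0·-1^1·-1^0 = -1.
|Ram(2, -23529)| = 2, even; anisotropic at {3, 11}.

[3, 11]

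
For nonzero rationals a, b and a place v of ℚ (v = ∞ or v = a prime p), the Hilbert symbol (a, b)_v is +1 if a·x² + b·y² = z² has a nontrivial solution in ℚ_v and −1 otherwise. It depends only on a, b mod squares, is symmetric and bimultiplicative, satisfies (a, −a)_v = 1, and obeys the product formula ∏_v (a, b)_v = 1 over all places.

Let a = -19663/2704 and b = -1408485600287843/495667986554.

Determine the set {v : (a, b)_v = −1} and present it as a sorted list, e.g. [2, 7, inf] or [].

[7, 13, 17, inf]

Mod squares: a ≡ -7, b ≡ -782782. Check v ∈ {∞, 2, 7, 11, 13, 17, 19, 23, 43, 53}.
v=23: a=23^0·(≡9), b=23^1·(≡1) mod 23; (9|23)=+1, (1|23)=+1; (−1)^{0·1·11}·(+1)^1·(+1)^0 = +1.
v=11: a=11^0·(≡3), b=11^3·(≡7) mod 11; (3|11)=+1, (7|11)=-1; (−1)^{0·3·5}·(+1)^3·(-1)^0 = +1.
v=43: a=43^0·(≡11), b=43^-2·(≡3) mod 43; (11|43)=+1, (3|43)=-1; (−1)^{0·-2·21}·(+1)^-2·(-1)^0 = +1.
v=53: a=53^2·(≡46), b=53^4·(≡1) mod 53; (46|53)=+1, (1|53)=+1; (−1)^{2·4·26}·(+1)^4·(+1)^2 = +1.
v=2: v_2(a)=-4, v_2(b)=-1; units ≡ 1, 1 (mod 8); ε·ε+αω+βω = 0·0+-4·0+-1·0 ≡ 0  ⇒  (a,b)_2 = +1.
v=13: a=13^-2·(≡2), b=13^-5·(≡5) mod 13; (2|13)=-1, (5|13)=-1; (−1)^{-2·-5·6}·(-1)^-5·(-1)^-2 = -1.
v=7: a=7^1·(≡6), b=7^3·(≡3) mod 7; (6|7)=-1, (3|7)=-1; (−1)^{1·3·3}·(-1)^3·(-1)^1 = -1.
v=19: a=19^0·(≡13), b=19^-2·(≡14) mod 19; (13|19)=-1, (14|19)=-1; (−1)^{0·-2·9}·(-1)^-2·(-1)^0 = +1.
v=∞: -7 < 0 and -782782 < 0  ⇒  (a,b)_∞ = -1.
v=17: a=17^0·(≡6), b=17^1·(≡10) mod 17; (6|17)=-1, (10|17)=-1; (−1)^{0·1·8}·(-1)^1·(-1)^0 = -1.
|Ram(-7, -782782)| = 4, even; anisotropic at {7, 13, 17, ∞}.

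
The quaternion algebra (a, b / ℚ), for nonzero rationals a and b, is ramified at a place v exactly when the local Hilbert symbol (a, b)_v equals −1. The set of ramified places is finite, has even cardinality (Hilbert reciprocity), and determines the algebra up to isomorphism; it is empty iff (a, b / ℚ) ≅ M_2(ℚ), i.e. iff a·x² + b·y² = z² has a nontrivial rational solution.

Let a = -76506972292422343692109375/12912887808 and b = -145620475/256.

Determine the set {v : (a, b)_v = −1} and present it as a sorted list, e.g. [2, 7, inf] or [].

Mod squares: a ≡ -110, b ≡ -91. Check v ∈ {∞, 2, 3, 5, 7, 11, 13, 17, 23, 29, 31}.
v=∞: -110 < 0 and -91 < 0  ⇒  (a,b)_∞ = -1.
v=23: a=23^6·(≡5), b=23^2·(≡4) mod 23; (5|23)=-1, (4|23)=+1; (−1)^{6·2·11}·(-1)^2·(+1)^6 = +1.
v=3: a=3^-8·(≡1), b=3^0·(≡2) mod 3; (1|3)=+1, (2|3)=-1; (−1)^{-8·0·1}·(+1)^0·(-1)^-8 = +1.
v=29: a=29^2·(≡13), b=29^0·(≡4) mod 29; (13|29)=+1, (4|29)=+1; (−1)^{2·0·14}·(+1)^0·(+1)^2 = +1.
v=11: a=11^5·(≡1), b=11^2·(≡8) mod 11; (1|11)=+1, (8|11)=-1; (−1)^{5·2·5}·(+1)^2·(-1)^5 = -1.
v=13: a=13^2·(≡11), b=13^1·(≡2) mod 13; (11|13)=-1, (2|13)=-1; (−1)^{2·1·6}·(-1)^1·(-1)^2 = -1.
v=5: a=5^7·(≡2), b=5^2·(≡1) mod 5; (2|5)=-1, (1|5)=+1; (−1)^{7·2·2}·(-1)^2·(+1)^7 = +1.
v=31: a=31^-2·(≡19), b=31^0·(≡9) mod 31; (19|31)=+1, (9|31)=+1; (−1)^{-2·0·15}·(+1)^0·(+1)^-2 = +1.
v=2: v_2(a)=-11, v_2(b)=-8; units ≡ 1, 5 (mod 8); ε·ε+αω+βω = 0·0+-11·1+-8·0 ≡ 1  ⇒  (a,b)_2 = -1.
v=7: a=7^0·(≡4), b=7^1·(≡1) mod 7; (4|7)=+1, (1|7)=+1; (−1)^{0·1·3}·(+1)^1·(+1)^0 = +1.
v=17: a=17^2·(≡15), b=17^0·(≡12) mod 17; (15|17)=+1, (12|17)=-1; (−1)^{2·0·8}·(+1)^0·(-1)^2 = +1.
|Ram(-110, -91)| = 4, even; anisotropic at {2, 11, 13, ∞}.

[2, 11, 13, inf]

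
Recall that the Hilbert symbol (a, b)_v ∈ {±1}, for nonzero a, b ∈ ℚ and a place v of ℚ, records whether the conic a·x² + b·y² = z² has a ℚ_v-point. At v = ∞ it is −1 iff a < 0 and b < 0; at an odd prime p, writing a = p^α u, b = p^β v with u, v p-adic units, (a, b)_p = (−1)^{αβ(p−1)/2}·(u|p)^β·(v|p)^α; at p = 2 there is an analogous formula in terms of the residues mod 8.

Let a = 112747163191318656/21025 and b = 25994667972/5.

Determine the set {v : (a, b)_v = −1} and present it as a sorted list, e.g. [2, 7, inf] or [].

[2, 7, 13, 17]

(a, b) ≡ (34, 1365) mod (ℚ^×)²; places V = {2, 3, 5, 7, 11, 13, 17, 29, 41, 47, ∞}.
(a,b)_3: α=4, u≡1; β=1, v≡2 (mod 3); (1|3)=+1, (2|3)=-1; sign (−1)^0·+1^1·-1^4 = +1.
(a,b)_5: α=-2, u≡1; β=-1, v≡2 (mod 5); (1|5)=+1, (2|5)=-1; sign (−1)^0·+1^-1·-1^-2 = +1.
(a,b)_41: α=0, u≡13; β=2, v≡34 (mod 41); (13|41)=-1, (34|41)=-1; sign (−1)^0·-1^2·-1^0 = +1.
(a,b)_17: α=3, u≡15; β=2, v≡10 (mod 17); (15|17)=+1, (10|17)=-1; sign (−1)^0·+1^2·-1^3 = -1.
(a,b)_13: α=2, u≡5; β=1, v≡1 (mod 13); (5|13)=-1, (1|13)=+1; sign (−1)^0·-1^1·+1^2 = -1.
(a,b)_29: α=-2, u≡9; β=0, v≡18 (mod 29); (9|29)=+1, (18|29)=-1; sign (−1)^0·+1^0·-1^-2 = +1.
(a,b)_2: α=7, β=2; u≡1, v≡5 (mod 8); ε(u)ε(v)=0·0, αω(v)=7·1, βω(u)=2·0; sum ≡ 1  ⇒  -1.
(a,b)_11: α=2, u≡9; β=0, v≡4 (mod 11); (9|11)=+1, (4|11)=+1; sign (−1)^0·+1^0·+1^2 = +1.
(a,b)_7: α=2, u≡5; β=3, v≡5 (mod 7); (5|7)=-1, (5|7)=-1; sign (−1)^0·-1^3·-1^2 = -1.
(a,b)_47: α=2, u≡21; β=0, v≡9 (mod 47); (21|47)=+1, (9|47)=+1; sign (−1)^0·+1^0·+1^2 = +1.
(a,b)_∞: sgn(34)=+, sgn(1365)=+, so +1.
(34, 1365 / ℚ) ramifies at {2, 7, 13, 17}: a division algebra.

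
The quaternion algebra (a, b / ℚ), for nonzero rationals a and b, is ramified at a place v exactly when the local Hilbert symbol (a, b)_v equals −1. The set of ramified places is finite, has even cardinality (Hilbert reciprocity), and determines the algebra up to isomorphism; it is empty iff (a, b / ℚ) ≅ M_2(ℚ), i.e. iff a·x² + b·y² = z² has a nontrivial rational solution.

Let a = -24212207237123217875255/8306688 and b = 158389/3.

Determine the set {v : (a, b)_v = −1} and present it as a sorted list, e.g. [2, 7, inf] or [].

[2, 3, 5, 19]

(a, b) ≡ (-285, 3927) mod (ℚ^×)²; places V = {2, 3, 5, 7, 11, 13, 17, 19, ∞}.
(a,b)_2: α=-14, β=0; u≡3, v≡7 (mod 8); ε(u)ε(v)=1·1, αω(v)=-14·0, βω(u)=0·1; sum ≡ 1  ⇒  -1.
(a,b)_5: α=1, u≡3; β=0, v≡3 (mod 5); (3|5)=-1, (3|5)=-1; sign (−1)^0·-1^0·-1^1 = -1.
(a,b)_11: α=10, u≡9; β=3, v≡3 (mod 11); (9|11)=+1, (3|11)=+1; sign (−1)^0·+1^3·+1^10 = +1.
(a,b)_17: α=4, u≡15; β=1, v≡6 (mod 17); (15|17)=+1, (6|17)=-1; sign (−1)^0·+1^1·-1^4 = +1.
(a,b)_∞: sgn(-285)=−, sgn(3927)=+, so +1.
(a,b)_19: α=1, u≡16; β=0, v≡8 (mod 19); (16|19)=+1, (8|19)=-1; sign (−1)^0·+1^0·-1^1 = -1.
(a,b)_13: α=-2, u≡4; β=0, v≡12 (mod 13); (4|13)=+1, (12|13)=+1; sign (−1)^0·+1^0·+1^-2 = +1.
(a,b)_7: α=6, u≡4; β=1, v≡1 (mod 7); (4|7)=+1, (1|7)=+1; sign (−1)^0·+1^1·+1^6 = +1.
(a,b)_3: α=-1, u≡1; β=-1, v≡1 (mod 3); (1|3)=+1, (1|3)=+1; sign (−1)^1·+1^-1·+1^-1 = -1.
|Ram(-285, 3927)| = 4, even; anisotropic at {2, 3, 5, 19}.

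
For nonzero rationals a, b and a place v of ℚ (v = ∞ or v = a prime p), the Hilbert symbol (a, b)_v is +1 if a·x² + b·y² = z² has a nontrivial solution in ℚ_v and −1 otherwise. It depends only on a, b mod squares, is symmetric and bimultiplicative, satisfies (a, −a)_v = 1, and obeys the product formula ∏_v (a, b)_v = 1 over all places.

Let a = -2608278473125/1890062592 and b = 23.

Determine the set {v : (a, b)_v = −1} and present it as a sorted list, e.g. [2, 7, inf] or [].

(a, b) ≡ (-429, 23) mod (ℚ^×)²; places V = {2, 3, 5, 11, 13, 19, 23, 41, 43, ∞}.
(a,b)_2: α=-8, β=0; u≡3, v≡7 (mod 8); ε(u)ε(v)=1·1, αω(v)=-8·0, βω(u)=0·1; sum ≡ 1  ⇒  -1.
(a,b)_19: α=2, u≡2; β=0, v≡4 (mod 19); (2|19)=-1, (4|19)=+1; sign (−1)^0·-1^0·+1^2 = +1.
(a,b)_41: α=2, u≡14; β=0, v≡23 (mod 41); (14|41)=-1, (23|41)=+1; sign (−1)^0·-1^0·+1^2 = +1.
(a,b)_5: α=4, u≡4; β=0, v≡3 (mod 5); (4|5)=+1, (3|5)=-1; sign (−1)^0·+1^0·-1^4 = +1.
(a,b)_∞: sgn(-429)=−, sgn(23)=+, so +1.
(a,b)_11: α=-3, u≡3; β=0, v≡1 (mod 11); (3|11)=+1, (1|11)=+1; sign (−1)^0·+1^0·+1^-3 = +1.
(a,b)_13: α=1, u≡2; β=0, v≡10 (mod 13); (2|13)=-1, (10|13)=+1; sign (−1)^0·-1^0·+1^1 = +1.
(a,b)_3: α=-1, u≡1; β=0, v≡2 (mod 3); (1|3)=+1, (2|3)=-1; sign (−1)^0·+1^0·-1^-1 = -1.
(a,b)_23: α=2, u≡13; β=1, v≡1 (mod 23); (13|23)=+1, (1|23)=+1; sign (−1)^0·+1^1·+1^2 = +1.
(a,b)_43: α=-2, u≡4; β=0, v≡23 (mod 43); (4|43)=+1, (23|43)=+1; sign (−1)^0·+1^0·+1^-2 = +1.
|Ram(-429, 23)| = 2, even; anisotropic at {2, 3}.

[2, 3]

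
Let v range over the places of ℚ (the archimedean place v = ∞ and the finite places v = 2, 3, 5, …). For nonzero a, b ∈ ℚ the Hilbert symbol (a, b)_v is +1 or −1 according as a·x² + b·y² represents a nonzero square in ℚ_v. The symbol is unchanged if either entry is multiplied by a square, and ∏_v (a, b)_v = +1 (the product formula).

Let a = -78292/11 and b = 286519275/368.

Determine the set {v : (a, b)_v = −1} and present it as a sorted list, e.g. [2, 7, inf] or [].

Mod squares: a ≡ -407, b ≡ 3254293. Check v ∈ {∞, 2, 3, 5, 7, 11, 17, 23, 29, 37, 41}.
v=17: a=17^0·(≡4), b=17^1·(≡8) mod 17; (4|17)=+1, (8|17)=+1; (−1)^{0·1·8}·(+1)^1·(+1)^0 = +1.
v=29: a=29^0·(≡6), b=29^1·(≡20) mod 29; (6|29)=+1, (20|29)=+1; (−1)^{0·1·14}·(+1)^1·(+1)^0 = +1.
v=5: a=5^0·(≡3), b=5^2·(≡2) mod 5; (3|5)=-1, (2|5)=-1; (−1)^{0·2·2}·(-1)^2·(-1)^0 = +1.
v=41: a=41^0·(≡24), b=41^1·(≡11) mod 41; (24|41)=-1, (11|41)=-1; (−1)^{0·1·20}·(-1)^1·(-1)^0 = -1.
v=37: a=37^1·(≡33), b=37^0·(≡15) mod 37; (33|37)=+1, (15|37)=-1; (−1)^{1·0·18}·(+1)^0·(-1)^1 = -1.
v=11: a=11^-1·(≡6), b=11^0·(≡4) mod 11; (6|11)=-1, (4|11)=+1; (−1)^{-1·0·5}·(-1)^0·(+1)^-1 = +1.
v=23: a=23^2·(≡20), b=23^-1·(≡4) mod 23; (20|23)=-1, (4|23)=+1; (−1)^{2·-1·11}·(-1)^-1·(+1)^2 = -1.
v=2: v_2(a)=2, v_2(b)=-4; units ≡ 1, 5 (mod 8); ε·ε+αω+βω = 0·0+2·1+-4·0 ≡ 0  ⇒  (a,b)_2 = +1.
v=3: a=3^0·(≡1), b=3^4·(≡1) mod 3; (1|3)=+1, (1|3)=+1; (−1)^{0·4·1}·(+1)^4·(+1)^0 = +1.
v=∞: -407 < 0 and 3254293 > 0  ⇒  (a,b)_∞ = +1.
v=7: a=7^0·(≡6), b=7^1·(≡2) mod 7; (6|7)=-1, (2|7)=+1; (−1)^{0·1·3}·(-1)^1·(+1)^0 = -1.
(-407, 3254293 / ℚ) ramifies at {7, 23, 37, 41}: a division algebra.

[7, 23, 37, 41]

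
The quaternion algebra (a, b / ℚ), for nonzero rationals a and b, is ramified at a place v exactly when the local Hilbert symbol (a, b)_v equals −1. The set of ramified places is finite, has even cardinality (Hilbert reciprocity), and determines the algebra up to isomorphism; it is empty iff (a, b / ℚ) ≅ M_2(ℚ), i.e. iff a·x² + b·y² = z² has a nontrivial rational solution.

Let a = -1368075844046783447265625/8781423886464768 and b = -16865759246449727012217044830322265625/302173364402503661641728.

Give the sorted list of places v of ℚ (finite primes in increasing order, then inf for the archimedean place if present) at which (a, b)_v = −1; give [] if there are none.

(a, b) ≡ (-7735, -462) mod (ℚ^×)²; places V = {2, 3, 5, 7, 11, 13, 17, 23, 37, 41, ∞}.
(a,b)_11: α=-2, u≡3; β=-1, v≡8 (mod 11); (3|11)=+1, (8|11)=-1; sign (−1)^0·+1^-1·-1^-2 = +1.
(a,b)_37: α=-4, u≡2; β=-6, v≡13 (mod 37); (2|37)=-1, (13|37)=-1; sign (−1)^0·-1^-6·-1^-4 = +1.
(a,b)_∞: sgn(-7735)=−, sgn(-462)=−, so -1.
(a,b)_3: α=-2, u≡2; β=-1, v≡2 (mod 3); (2|3)=-1, (2|3)=-1; sign (−1)^0·-1^-1·-1^-2 = -1.
(a,b)_23: α=0, u≡1; β=-2, v≡14 (mod 23); (1|23)=+1, (14|23)=-1; sign (−1)^0·+1^-2·-1^0 = +1.
(a,b)_7: α=-5, u≡4; β=-7, v≡4 (mod 7); (4|7)=+1, (4|7)=+1; sign (−1)^1·+1^-7·+1^-5 = -1.
(a,b)_41: α=2, u≡15; β=2, v≡26 (mod 41); (15|41)=-1, (26|41)=-1; sign (−1)^0·-1^2·-1^2 = +1.
(a,b)_13: α=7, u≡4; β=12, v≡7 (mod 13); (4|13)=+1, (7|13)=-1; sign (−1)^0·+1^12·-1^7 = -1.
(a,b)_2: α=-8, β=-13; u≡1, v≡1 (mod 8); ε(u)ε(v)=0·0, αω(v)=-8·0, βω(u)=-13·0; sum ≡ 0  ⇒  +1.
(a,b)_17: α=1, u≡13; β=2, v≡3 (mod 17); (13|17)=+1, (3|17)=-1; sign (−1)^0·+1^2·-1^1 = -1.
(a,b)_5: α=17, u≡2; β=26, v≡2 (mod 5); (2|5)=-1, (2|5)=-1; sign (−1)^0·-1^26·-1^17 = -1.
(-7735, -462 / ℚ) ramifies at {3, 5, 7, 13, 17, ∞}: a division algebra.

[3, 5, 7, 13, 17, inf]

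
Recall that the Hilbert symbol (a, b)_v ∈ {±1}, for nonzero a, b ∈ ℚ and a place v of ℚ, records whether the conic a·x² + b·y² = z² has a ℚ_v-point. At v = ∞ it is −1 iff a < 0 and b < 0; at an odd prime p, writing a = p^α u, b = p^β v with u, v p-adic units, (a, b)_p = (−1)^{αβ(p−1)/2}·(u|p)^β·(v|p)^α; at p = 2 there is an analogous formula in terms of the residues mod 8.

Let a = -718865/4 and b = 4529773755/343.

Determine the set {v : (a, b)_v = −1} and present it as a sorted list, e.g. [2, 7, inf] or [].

(a, b) ≡ (-718865, 20847085) mod (ℚ^×)²; places V = {2, 3, 5, 7, 13, 19, 23, 29, 47, ∞}.
(a,b)_47: α=1, u≡42; β=1, v≡21 (mod 47); (42|47)=+1, (21|47)=+1; sign (−1)^1·+1^1·+1^1 = -1.
(a,b)_23: α=1, u≡12; β=1, v≡19 (mod 23); (12|23)=+1, (19|23)=-1; sign (−1)^1·+1^1·-1^1 = +1.
(a,b)_13: α=0, u≡12; β=2, v≡12 (mod 13); (12|13)=+1, (12|13)=+1; sign (−1)^0·+1^2·+1^0 = +1.
(a,b)_3: α=0, u≡1; β=2, v≡1 (mod 3); (1|3)=+1, (1|3)=+1; sign (−1)^0·+1^2·+1^0 = +1.
(a,b)_7: α=1, u≡4; β=-3, v≡3 (mod 7); (4|7)=+1, (3|7)=-1; sign (−1)^1·+1^-3·-1^1 = +1.
(a,b)_2: α=-2, β=0; u≡7, v≡5 (mod 8); ε(u)ε(v)=1·0, αω(v)=-2·1, βω(u)=0·0; sum ≡ 0  ⇒  +1.
(a,b)_19: α=1, u≡8; β=1, v≡14 (mod 19); (8|19)=-1, (14|19)=-1; sign (−1)^1·-1^1·-1^1 = -1.
(a,b)_29: α=0, u≡4; β=1, v≡25 (mod 29); (4|29)=+1, (25|29)=+1; sign (−1)^0·+1^1·+1^0 = +1.
(a,b)_∞: sgn(-718865)=−, sgn(20847085)=+, so +1.
(a,b)_5: α=1, u≡3; β=1, v≡2 (mod 5); (3|5)=-1, (2|5)=-1; sign (−1)^0·-1^1·-1^1 = +1.
(-718865, 20847085 / ℚ) ramifies at {19, 47}: a division algebra.

[19, 47]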